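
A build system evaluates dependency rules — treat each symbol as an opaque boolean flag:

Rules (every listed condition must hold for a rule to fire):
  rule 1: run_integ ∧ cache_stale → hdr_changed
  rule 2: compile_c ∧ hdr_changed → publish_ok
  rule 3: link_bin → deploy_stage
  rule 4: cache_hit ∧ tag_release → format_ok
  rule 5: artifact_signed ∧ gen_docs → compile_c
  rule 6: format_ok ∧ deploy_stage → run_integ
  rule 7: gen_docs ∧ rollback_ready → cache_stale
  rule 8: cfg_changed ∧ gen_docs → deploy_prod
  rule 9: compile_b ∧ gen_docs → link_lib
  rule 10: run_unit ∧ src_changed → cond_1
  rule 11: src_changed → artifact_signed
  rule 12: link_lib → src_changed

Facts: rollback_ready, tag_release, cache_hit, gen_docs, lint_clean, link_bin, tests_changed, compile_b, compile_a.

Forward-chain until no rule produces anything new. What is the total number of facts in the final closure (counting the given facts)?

19

[1] rule 3 [link_bin → deploy_stage]; rule 4 [cache_hit ∧ tag_release → format_ok]; rule 7 [gen_docs ∧ rollback_ready → cache_stale]; rule 9 [compile_b ∧ gen_docs → link_lib]. ⇒ new: deploy_stage, format_ok, cache_stale, link_lib.
[2] rule 6 [format_ok ∧ deploy_stage → run_integ]; rule 12 [link_lib → src_changed]. ⇒ new: run_integ, src_changed.
[3] rule 1 [run_integ ∧ cache_stale → hdr_changed]; rule 11 [src_changed → artifact_signed]. ⇒ new: hdr_changed, artifact_signed.
[4] rule 5 [artifact_signed ∧ gen_docs → compile_c]. ⇒ new: compile_c.
[5] rule 2 [compile_c ∧ hdr_changed → publish_ok]. ⇒ new: publish_ok.
Closure: {artifact_signed, cache_hit, cache_stale, compile_a, compile_b, compile_c, deploy_stage, format_ok, gen_docs, hdr_changed, link_bin, link_lib, lint_clean, publish_ok, rollback_ready, run_integ, src_changed, tag_release, tests_changed} — 19 facts.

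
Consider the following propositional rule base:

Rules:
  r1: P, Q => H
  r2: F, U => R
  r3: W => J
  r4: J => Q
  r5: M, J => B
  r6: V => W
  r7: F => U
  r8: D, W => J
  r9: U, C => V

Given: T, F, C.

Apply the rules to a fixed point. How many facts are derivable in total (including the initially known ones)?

Round 1 — r7, derive U.
Round 2 — r2, r9, derive R, V.
Round 3 — r6, derive W.
Round 4 — r3, derive J.
Round 5 — r4, derive Q.
Closure: {C, F, J, Q, R, T, U, V, W} — 9 facts.

9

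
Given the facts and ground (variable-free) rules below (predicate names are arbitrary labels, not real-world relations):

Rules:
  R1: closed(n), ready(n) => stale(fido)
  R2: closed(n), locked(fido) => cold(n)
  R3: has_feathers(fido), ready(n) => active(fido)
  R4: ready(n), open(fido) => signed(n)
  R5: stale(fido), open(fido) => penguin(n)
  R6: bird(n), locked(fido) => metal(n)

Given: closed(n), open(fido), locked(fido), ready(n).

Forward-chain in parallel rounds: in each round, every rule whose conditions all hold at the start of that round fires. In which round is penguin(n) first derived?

2

Round 1: R1 [closed(n), ready(n) => stale(fido)]; R2 [closed(n), locked(fido) => cold(n)]; R4 [ready(n), open(fido) => signed(n)]. New: stale(fido), cold(n), signed(n).
Round 2: R5 [stale(fido), open(fido) => penguin(n)]. New: penguin(n).
penguin(n) first appears in round 2.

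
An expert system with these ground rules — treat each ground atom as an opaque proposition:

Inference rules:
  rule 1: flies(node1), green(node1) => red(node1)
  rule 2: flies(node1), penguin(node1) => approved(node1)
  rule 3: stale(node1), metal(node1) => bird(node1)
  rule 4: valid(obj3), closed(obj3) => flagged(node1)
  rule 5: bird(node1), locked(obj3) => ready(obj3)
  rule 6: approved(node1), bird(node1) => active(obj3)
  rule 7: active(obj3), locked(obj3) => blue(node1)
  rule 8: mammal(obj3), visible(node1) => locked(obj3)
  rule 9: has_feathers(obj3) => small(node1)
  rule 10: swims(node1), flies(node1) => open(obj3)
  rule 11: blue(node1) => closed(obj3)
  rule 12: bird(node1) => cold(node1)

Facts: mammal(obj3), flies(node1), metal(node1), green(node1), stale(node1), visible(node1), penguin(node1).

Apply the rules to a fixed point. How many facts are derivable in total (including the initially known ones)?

16

Round 1: rule 1 [flies(node1), green(node1) => red(node1)]; rule 2 [flies(node1), penguin(node1) => approved(node1)]; rule 3 [stale(node1), metal(node1) => bird(node1)]; rule 8 [mammal(obj3), visible(node1) => locked(obj3)]. Adds red(node1), approved(node1), bird(node1), locked(obj3).
Round 2: rule 5 [bird(node1), locked(obj3) => ready(obj3)]; rule 6 [approved(node1), bird(node1) => active(obj3)]; rule 12 [bird(node1) => cold(node1)]. Adds ready(obj3), active(obj3), cold(node1).
Round 3: rule 7 [active(obj3), locked(obj3) => blue(node1)]. Adds blue(node1).
Round 4: rule 11 [blue(node1) => closed(obj3)]. Adds closed(obj3).
Closure: {active(obj3), approved(node1), bird(node1), blue(node1), closed(obj3), cold(node1), flies(node1), green(node1), locked(obj3), mammal(obj3), metal(node1), penguin(node1), ready(obj3), red(node1), stale(node1), visible(node1)} — 16 facts.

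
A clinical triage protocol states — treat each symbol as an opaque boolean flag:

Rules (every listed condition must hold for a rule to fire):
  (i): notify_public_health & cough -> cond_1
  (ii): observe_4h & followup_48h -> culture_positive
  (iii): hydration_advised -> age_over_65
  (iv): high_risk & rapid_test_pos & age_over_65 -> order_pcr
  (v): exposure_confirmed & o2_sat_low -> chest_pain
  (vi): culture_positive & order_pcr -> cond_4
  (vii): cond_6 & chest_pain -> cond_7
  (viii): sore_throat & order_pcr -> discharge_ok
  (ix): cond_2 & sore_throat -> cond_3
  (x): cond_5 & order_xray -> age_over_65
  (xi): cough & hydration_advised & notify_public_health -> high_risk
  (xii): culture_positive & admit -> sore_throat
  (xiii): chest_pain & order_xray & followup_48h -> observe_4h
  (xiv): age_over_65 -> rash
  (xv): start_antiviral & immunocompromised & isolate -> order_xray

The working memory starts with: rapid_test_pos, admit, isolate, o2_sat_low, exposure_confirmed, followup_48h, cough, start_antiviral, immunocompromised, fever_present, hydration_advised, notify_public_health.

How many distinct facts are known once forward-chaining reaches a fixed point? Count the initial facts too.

[1] (i) [notify_public_health & cough -> cond_1]; (iii) [hydration_advised -> age_over_65]; (v) [exposure_confirmed & o2_sat_low -> chest_pain]; (xi) [cough & hydration_advised & notify_public_health -> high_risk]; (xv) [start_antiviral & immunocompromised & isolate -> order_xray]. ⇒ new: cond_1, age_over_65, chest_pain, high_risk, order_xray.
[2] (iv) [high_risk & rapid_test_pos & age_over_65 -> order_pcr]; (xiii) [chest_pain & order_xray & followup_48h -> observe_4h]; (xiv) [age_over_65 -> rash]. ⇒ new: order_pcr, observe_4h, rash.
[3] (ii) [observe_4h & followup_48h -> culture_positive]. ⇒ new: culture_positive.
[4] (vi) [culture_positive & order_pcr -> cond_4]; (xii) [culture_positive & admit -> sore_throat]. ⇒ new: cond_4, sore_throat.
[5] (viii) [sore_throat & order_pcr -> discharge_ok]. ⇒ new: discharge_ok.
Closure: {admit, age_over_65, chest_pain, cond_1, cond_4, cough, culture_positive, discharge_ok, exposure_confirmed, fever_present, followup_48h, high_risk, hydration_advised, immunocompromised, isolate, notify_public_health, o2_sat_low, observe_4h, order_pcr, order_xray, rapid_test_pos, rash, sore_throat, start_antiviral} — 24 facts.

24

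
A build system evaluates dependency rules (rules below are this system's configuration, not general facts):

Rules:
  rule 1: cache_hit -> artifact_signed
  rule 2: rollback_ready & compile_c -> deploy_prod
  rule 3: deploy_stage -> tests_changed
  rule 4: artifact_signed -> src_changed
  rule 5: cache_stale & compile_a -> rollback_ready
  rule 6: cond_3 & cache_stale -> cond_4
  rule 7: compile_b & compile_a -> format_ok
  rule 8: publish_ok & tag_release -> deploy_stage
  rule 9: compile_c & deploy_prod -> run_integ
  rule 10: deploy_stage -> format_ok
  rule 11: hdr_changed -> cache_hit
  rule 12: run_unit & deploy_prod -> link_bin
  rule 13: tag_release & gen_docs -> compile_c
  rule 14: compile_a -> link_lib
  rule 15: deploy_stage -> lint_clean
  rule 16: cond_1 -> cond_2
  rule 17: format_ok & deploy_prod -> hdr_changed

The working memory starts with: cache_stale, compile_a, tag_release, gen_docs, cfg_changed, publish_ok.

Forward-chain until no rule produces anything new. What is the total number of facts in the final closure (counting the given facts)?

Round 1 — rule 5, rule 8, rule 13, rule 14, derive rollback_ready, deploy_stage, compile_c, link_lib.
Round 2 — rule 2, rule 3, rule 10, rule 15, derive deploy_prod, tests_changed, format_ok, lint_clean.
Round 3 — rule 9, rule 17, derive run_integ, hdr_changed.
Round 4 — rule 11, derive cache_hit.
Round 5 — rule 1, derive artifact_signed.
Round 6 — rule 4, derive src_changed.
Closure: {artifact_signed, cache_hit, cache_stale, cfg_changed, compile_a, compile_c, deploy_prod, deploy_stage, format_ok, gen_docs, hdr_changed, link_lib, lint_clean, publish_ok, rollback_ready, run_integ, src_changed, tag_release, tests_changed} — 19 facts.

19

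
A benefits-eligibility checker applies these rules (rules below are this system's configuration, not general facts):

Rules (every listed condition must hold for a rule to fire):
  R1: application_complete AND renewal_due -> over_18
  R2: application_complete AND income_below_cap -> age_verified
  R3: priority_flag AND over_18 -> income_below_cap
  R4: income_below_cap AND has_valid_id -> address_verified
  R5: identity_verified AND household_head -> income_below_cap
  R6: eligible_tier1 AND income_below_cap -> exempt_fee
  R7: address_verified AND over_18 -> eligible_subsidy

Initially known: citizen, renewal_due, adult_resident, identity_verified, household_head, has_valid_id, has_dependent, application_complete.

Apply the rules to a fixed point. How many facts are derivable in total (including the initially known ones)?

Round 1: R1 [application_complete AND renewal_due -> over_18]; R5 [identity_verified AND household_head -> income_below_cap]. New: over_18, income_below_cap.
Round 2: R2 [application_complete AND income_below_cap -> age_verified]; R4 [income_below_cap AND has_valid_id -> address_verified]. New: age_verified, address_verified.
Round 3: R7 [address_verified AND over_18 -> eligible_subsidy]. New: eligible_subsidy.
Closure: {address_verified, adult_resident, age_verified, application_complete, citizen, eligible_subsidy, has_dependent, has_valid_id, household_head, identity_verified, income_below_cap, over_18, renewal_due} — 13 facts.

13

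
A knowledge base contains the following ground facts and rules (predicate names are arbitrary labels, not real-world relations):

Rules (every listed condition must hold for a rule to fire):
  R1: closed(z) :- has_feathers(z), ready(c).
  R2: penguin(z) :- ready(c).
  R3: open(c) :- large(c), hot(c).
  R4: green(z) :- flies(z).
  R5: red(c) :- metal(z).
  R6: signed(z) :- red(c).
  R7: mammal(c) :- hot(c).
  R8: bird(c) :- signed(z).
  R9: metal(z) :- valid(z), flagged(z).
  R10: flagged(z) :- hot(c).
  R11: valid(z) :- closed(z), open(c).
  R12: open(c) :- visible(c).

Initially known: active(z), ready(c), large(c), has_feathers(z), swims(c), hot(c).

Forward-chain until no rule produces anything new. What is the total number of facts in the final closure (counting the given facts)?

16

[1] R1 [closed(z) :- has_feathers(z), ready(c).]; R2 [penguin(z) :- ready(c).]; R3 [open(c) :- large(c), hot(c).]; R7 [mammal(c) :- hot(c).]; R10 [flagged(z) :- hot(c).]. ⇒ new: closed(z), penguin(z), open(c), mammal(c), flagged(z).
[2] R11 [valid(z) :- closed(z), open(c).]. ⇒ new: valid(z).
[3] R9 [metal(z) :- valid(z), flagged(z).]. ⇒ new: metal(z).
[4] R5 [red(c) :- metal(z).]. ⇒ new: red(c).
[5] R6 [signed(z) :- red(c).]. ⇒ new: signed(z).
[6] R8 [bird(c) :- signed(z).]. ⇒ new: bird(c).
Closure: {active(z), bird(c), closed(z), flagged(z), has_feathers(z), hot(c), large(c), mammal(c), metal(z), open(c), penguin(z), ready(c), red(c), signed(z), swims(c), valid(z)} — 16 facts.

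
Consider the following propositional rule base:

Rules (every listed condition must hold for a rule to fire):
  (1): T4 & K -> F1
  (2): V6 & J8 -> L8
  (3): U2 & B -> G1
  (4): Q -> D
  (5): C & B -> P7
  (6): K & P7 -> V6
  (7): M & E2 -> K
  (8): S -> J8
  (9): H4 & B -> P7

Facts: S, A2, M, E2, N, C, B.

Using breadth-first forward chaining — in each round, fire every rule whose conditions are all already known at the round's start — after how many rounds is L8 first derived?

3

Round 1 — (5), (7), (8), derive P7, K, J8.
Round 2 — (6), derive V6.
Round 3 — (2), derive L8.
L8 first appears in round 3.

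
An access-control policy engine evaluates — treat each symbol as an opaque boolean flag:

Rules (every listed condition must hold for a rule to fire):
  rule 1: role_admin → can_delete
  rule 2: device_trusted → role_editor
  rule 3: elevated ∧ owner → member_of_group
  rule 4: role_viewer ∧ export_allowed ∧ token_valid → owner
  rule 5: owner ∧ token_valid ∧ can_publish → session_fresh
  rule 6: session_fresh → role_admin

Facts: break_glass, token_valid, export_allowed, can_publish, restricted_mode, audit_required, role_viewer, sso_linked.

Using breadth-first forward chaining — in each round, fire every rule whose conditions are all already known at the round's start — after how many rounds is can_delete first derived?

4

Round 1 — rule 4, derive owner.
Round 2 — rule 5, derive session_fresh.
Round 3 — rule 6, derive role_admin.
Round 4 — rule 1, derive can_delete.
can_delete first appears in round 4.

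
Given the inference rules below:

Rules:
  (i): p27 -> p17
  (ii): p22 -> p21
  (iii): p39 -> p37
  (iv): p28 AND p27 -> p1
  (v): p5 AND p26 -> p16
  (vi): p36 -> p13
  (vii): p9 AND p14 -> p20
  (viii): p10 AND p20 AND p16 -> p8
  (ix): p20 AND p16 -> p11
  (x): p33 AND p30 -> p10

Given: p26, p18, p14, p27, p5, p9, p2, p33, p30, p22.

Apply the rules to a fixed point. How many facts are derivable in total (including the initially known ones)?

Round 1 — (i), (ii), (v), (vii), (x), derive p17, p21, p16, p20, p10.
Round 2 — (viii), (ix), derive p8, p11.
Closure: {p10, p11, p14, p16, p17, p18, p2, p20, p21, p22, p26, p27, p30, p33, p5, p8, p9} — 17 facts.

17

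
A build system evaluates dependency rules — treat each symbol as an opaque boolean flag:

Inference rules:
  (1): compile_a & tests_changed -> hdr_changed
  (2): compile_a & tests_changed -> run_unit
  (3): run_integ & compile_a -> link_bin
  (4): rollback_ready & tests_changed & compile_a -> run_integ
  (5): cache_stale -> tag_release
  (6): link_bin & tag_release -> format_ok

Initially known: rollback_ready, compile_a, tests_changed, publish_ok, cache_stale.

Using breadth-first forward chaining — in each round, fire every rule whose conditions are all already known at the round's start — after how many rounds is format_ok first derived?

Round 1 fires (1), (2), (4), (5), giving hdr_changed, run_unit, run_integ, tag_release.
Round 2 fires (3), giving link_bin.
Round 3 fires (6), giving format_ok.
format_ok first appears in round 3.

3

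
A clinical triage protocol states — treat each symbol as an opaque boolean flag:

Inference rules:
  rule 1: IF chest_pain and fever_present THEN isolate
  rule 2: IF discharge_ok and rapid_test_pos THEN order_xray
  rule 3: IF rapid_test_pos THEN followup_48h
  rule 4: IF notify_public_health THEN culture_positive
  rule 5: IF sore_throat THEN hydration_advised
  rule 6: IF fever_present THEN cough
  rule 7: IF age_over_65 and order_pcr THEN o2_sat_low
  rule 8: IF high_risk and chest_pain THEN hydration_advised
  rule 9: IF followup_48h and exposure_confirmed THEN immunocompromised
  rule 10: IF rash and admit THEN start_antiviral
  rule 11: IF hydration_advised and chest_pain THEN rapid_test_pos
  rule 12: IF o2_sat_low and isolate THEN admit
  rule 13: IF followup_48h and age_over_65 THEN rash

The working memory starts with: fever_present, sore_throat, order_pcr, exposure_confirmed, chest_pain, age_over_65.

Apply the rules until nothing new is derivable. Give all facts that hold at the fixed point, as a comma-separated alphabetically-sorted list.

Round 1: rule 1 [IF chest_pain and fever_present THEN isolate]; rule 5 [IF sore_throat THEN hydration_advised]; rule 6 [IF fever_present THEN cough]; rule 7 [IF age_over_65 and order_pcr THEN o2_sat_low]. Adds isolate, hydration_advised, cough, o2_sat_low.
Round 2: rule 11 [IF hydration_advised and chest_pain THEN rapid_test_pos]; rule 12 [IF o2_sat_low and isolate THEN admit]. Adds rapid_test_pos, admit.
Round 3: rule 3 [IF rapid_test_pos THEN followup_48h]. Adds followup_48h.
Round 4: rule 9 [IF followup_48h and exposure_confirmed THEN immunocompromised]; rule 13 [IF followup_48h and age_over_65 THEN rash]. Adds immunocompromised, rash.
Round 5: rule 10 [IF rash and admit THEN start_antiviral]. Adds start_antiviral.

admit, age_over_65, chest_pain, cough, exposure_confirmed, fever_present, followup_48h, hydration_advised, immunocompromised, isolate, o2_sat_low, order_pcr, rapid_test_pos, rash, sore_throat, start_antiviral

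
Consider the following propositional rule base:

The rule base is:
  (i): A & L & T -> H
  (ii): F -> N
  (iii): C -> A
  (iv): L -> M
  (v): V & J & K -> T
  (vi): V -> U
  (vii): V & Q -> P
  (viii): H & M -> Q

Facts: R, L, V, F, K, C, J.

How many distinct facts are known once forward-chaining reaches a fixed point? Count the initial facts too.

15

Round 1 — (ii), (iii), (iv), (v), (vi), derive N, A, M, T, U.
Round 2 — (i), derive H.
Round 3 — (viii), derive Q.
Round 4 — (vii), derive P.
Closure: {A, C, F, H, J, K, L, M, N, P, Q, R, T, U, V} — 15 facts.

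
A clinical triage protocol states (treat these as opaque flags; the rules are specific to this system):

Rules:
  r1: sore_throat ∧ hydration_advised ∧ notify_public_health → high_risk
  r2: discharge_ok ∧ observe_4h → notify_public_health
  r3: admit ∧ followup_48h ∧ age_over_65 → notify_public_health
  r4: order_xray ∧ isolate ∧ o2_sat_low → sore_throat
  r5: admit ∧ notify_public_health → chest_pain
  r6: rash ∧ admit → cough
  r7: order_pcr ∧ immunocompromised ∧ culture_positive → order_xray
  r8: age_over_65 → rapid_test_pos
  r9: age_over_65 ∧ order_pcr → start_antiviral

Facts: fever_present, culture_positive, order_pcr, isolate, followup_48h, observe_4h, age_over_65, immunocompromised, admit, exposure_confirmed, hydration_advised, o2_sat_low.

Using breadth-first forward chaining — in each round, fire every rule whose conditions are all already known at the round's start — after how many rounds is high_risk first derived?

Round 1 — r3, r7, r8, r9, derive notify_public_health, order_xray, rapid_test_pos, start_antiviral.
Round 2 — r4, r5, derive sore_throat, chest_pain.
Round 3 — r1, derive high_risk.
high_risk first appears in round 3.

3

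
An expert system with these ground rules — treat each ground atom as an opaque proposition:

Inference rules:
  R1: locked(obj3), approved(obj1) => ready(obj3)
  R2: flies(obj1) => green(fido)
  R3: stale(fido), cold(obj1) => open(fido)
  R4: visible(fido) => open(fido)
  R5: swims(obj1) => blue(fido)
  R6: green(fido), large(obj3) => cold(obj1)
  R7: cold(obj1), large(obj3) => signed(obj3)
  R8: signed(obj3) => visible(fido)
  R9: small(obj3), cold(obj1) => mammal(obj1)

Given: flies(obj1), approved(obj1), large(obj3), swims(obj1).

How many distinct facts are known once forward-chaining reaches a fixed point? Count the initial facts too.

10

Round 1: R2 [flies(obj1) => green(fido)]; R5 [swims(obj1) => blue(fido)]. Adds green(fido), blue(fido).
Round 2: R6 [green(fido), large(obj3) => cold(obj1)]. Adds cold(obj1).
Round 3: R7 [cold(obj1), large(obj3) => signed(obj3)]. Adds signed(obj3).
Round 4: R8 [signed(obj3) => visible(fido)]. Adds visible(fido).
Round 5: R4 [visible(fido) => open(fido)]. Adds open(fido).
Closure: {approved(obj1), blue(fido), cold(obj1), flies(obj1), green(fido), large(obj3), open(fido), signed(obj3), swims(obj1), visible(fido)} — 10 facts.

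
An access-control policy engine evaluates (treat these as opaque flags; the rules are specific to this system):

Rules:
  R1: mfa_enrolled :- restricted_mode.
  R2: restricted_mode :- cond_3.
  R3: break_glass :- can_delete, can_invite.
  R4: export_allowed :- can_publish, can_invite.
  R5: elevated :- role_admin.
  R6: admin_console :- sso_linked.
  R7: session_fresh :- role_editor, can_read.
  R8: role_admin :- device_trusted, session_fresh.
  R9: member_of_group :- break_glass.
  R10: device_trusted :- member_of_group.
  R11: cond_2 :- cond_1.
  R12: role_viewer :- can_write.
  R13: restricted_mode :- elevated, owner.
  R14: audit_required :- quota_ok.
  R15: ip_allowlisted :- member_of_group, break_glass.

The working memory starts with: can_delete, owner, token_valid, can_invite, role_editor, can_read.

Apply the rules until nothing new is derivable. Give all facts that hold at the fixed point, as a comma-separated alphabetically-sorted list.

Round 1 fires R3, R7, giving break_glass, session_fresh.
Round 2 fires R9, giving member_of_group.
Round 3 fires R10, R15, giving device_trusted, ip_allowlisted.
Round 4 fires R8, giving role_admin.
Round 5 fires R5, giving elevated.
Round 6 fires R13, giving restricted_mode.
Round 7 fires R1, giving mfa_enrolled.

break_glass, can_delete, can_invite, can_read, device_trusted, elevated, ip_allowlisted, member_of_group, mfa_enrolled, owner, restricted_mode, role_admin, role_editor, session_fresh, token_valid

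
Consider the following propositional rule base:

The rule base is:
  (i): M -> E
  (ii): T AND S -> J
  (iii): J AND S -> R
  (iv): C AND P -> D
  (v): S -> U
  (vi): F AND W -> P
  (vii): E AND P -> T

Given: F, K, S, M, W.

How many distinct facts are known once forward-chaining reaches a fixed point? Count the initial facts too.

Round 1: (i) [M -> E]; (v) [S -> U]; (vi) [F AND W -> P]. New: E, U, P.
Round 2: (vii) [E AND P -> T]. New: T.
Round 3: (ii) [T AND S -> J]. New: J.
Round 4: (iii) [J AND S -> R]. New: R.
Closure: {E, F, J, K, M, P, R, S, T, U, W} — 11 facts.

11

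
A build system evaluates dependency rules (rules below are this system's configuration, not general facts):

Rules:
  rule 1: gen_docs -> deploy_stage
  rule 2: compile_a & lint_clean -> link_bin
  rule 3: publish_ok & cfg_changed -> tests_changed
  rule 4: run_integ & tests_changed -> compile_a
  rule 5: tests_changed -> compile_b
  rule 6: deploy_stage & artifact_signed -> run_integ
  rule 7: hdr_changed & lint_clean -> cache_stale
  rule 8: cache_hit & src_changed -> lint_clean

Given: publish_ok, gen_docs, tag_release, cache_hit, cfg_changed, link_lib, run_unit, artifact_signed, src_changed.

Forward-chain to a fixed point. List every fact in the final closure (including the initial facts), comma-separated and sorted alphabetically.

Round 1: rule 1 [gen_docs -> deploy_stage]; rule 3 [publish_ok & cfg_changed -> tests_changed]; rule 8 [cache_hit & src_changed -> lint_clean]. Adds deploy_stage, tests_changed, lint_clean.
Round 2: rule 5 [tests_changed -> compile_b]; rule 6 [deploy_stage & artifact_signed -> run_integ]. Adds compile_b, run_integ.
Round 3: rule 4 [run_integ & tests_changed -> compile_a]. Adds compile_a.
Round 4: rule 2 [compile_a & lint_clean -> link_bin]. Adds link_bin.

artifact_signed, cache_hit, cfg_changed, compile_a, compile_b, deploy_stage, gen_docs, link_bin, link_lib, lint_clean, publish_ok, run_integ, run_unit, src_changed, tag_release, tests_changed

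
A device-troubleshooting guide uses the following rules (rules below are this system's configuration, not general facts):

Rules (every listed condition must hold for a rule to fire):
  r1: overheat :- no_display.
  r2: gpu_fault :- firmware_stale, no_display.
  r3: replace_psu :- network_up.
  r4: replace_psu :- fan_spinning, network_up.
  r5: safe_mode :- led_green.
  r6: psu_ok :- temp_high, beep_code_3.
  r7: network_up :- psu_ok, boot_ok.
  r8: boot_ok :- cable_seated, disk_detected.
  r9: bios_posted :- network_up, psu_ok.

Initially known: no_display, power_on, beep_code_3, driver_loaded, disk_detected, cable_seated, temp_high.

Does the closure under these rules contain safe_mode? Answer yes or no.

Round 1: r1 [overheat :- no_display.]; r6 [psu_ok :- temp_high, beep_code_3.]; r8 [boot_ok :- cable_seated, disk_detected.]. New: overheat, psu_ok, boot_ok.
Round 2: r7 [network_up :- psu_ok, boot_ok.]. New: network_up.
Round 3: r3 [replace_psu :- network_up.]; r9 [bios_posted :- network_up, psu_ok.]. New: replace_psu, bios_posted.
Fixed point reached. safe_mode is concluded only by r5; r5 needs led_green (never derived).

no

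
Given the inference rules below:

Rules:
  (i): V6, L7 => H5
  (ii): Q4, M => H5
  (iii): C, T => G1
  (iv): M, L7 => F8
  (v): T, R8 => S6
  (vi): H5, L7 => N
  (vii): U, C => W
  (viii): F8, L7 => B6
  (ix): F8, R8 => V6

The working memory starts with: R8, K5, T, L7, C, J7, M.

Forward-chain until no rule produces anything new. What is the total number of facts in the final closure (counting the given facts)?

Round 1: (iii) [C, T => G1]; (iv) [M, L7 => F8]; (v) [T, R8 => S6]. Adds G1, F8, S6.
Round 2: (viii) [F8, L7 => B6]; (ix) [F8, R8 => V6]. Adds B6, V6.
Round 3: (i) [V6, L7 => H5]. Adds H5.
Round 4: (vi) [H5, L7 => N]. Adds N.
Closure: {B6, C, F8, G1, H5, J7, K5, L7, M, N, R8, S6, T, V6} — 14 facts.

14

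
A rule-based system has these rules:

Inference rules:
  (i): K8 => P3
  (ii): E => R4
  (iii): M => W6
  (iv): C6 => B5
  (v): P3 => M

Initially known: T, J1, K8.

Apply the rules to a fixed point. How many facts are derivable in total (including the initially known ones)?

6

Round 1 — (i), derive P3.
Round 2 — (v), derive M.
Round 3 — (iii), derive W6.
Closure: {J1, K8, M, P3, T, W6} — 6 facts.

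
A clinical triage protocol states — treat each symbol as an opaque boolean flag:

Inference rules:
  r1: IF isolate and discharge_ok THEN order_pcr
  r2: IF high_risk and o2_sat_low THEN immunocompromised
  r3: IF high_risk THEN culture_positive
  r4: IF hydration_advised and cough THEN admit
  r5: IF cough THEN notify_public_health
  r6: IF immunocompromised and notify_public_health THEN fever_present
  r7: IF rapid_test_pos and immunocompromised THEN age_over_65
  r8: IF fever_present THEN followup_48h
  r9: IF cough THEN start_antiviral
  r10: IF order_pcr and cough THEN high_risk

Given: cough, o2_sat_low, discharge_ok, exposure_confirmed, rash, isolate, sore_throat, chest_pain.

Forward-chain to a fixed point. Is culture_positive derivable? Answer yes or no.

Round 1 — r1, r5, r9, derive order_pcr, notify_public_health, start_antiviral.
Round 2 — r10, derive high_risk.
Round 3 — r2, r3, derive immunocompromised, culture_positive.
Round 4 — r6, derive fever_present.
Round 5 — r8, derive followup_48h.
culture_positive appears in round 3, so it is derivable.

yes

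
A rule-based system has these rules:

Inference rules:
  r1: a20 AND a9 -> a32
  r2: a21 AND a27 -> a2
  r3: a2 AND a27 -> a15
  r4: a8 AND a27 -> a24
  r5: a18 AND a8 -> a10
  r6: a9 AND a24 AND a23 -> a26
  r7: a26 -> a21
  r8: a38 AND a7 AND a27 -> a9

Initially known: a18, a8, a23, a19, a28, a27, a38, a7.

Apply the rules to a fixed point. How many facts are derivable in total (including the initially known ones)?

Round 1: r4 [a8 AND a27 -> a24]; r5 [a18 AND a8 -> a10]; r8 [a38 AND a7 AND a27 -> a9]. Adds a24, a10, a9.
Round 2: r6 [a9 AND a24 AND a23 -> a26]. Adds a26.
Round 3: r7 [a26 -> a21]. Adds a21.
Round 4: r2 [a21 AND a27 -> a2]. Adds a2.
Round 5: r3 [a2 AND a27 -> a15]. Adds a15.
Closure: {a10, a15, a18, a19, a2, a21, a23, a24, a26, a27, a28, a38, a7, a8, a9} — 15 facts.

15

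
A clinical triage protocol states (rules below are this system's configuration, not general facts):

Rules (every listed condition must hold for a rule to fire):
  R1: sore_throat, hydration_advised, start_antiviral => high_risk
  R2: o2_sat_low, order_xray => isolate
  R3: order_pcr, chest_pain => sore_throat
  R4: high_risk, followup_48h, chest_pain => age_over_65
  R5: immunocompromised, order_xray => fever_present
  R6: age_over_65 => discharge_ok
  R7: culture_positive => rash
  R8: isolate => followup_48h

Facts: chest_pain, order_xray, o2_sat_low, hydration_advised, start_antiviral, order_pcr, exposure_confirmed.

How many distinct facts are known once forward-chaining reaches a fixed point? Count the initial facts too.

Round 1 — R2, R3, derive isolate, sore_throat.
Round 2 — R1, R8, derive high_risk, followup_48h.
Round 3 — R4, derive age_over_65.
Round 4 — R6, derive discharge_ok.
Closure: {age_over_65, chest_pain, discharge_ok, exposure_confirmed, followup_48h, high_risk, hydration_advised, isolate, o2_sat_low, order_pcr, order_xray, sore_throat, start_antiviral} — 13 facts.

13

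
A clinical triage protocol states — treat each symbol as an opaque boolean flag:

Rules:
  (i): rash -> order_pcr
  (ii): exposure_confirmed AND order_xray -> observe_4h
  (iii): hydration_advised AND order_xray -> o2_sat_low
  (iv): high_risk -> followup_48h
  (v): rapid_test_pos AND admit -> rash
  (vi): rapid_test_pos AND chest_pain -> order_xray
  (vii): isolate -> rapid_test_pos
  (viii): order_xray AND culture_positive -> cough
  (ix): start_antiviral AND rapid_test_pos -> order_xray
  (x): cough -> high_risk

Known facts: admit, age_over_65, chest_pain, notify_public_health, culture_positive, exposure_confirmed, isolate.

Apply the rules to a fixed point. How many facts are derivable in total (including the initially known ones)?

15

Round 1 fires (vii), giving rapid_test_pos.
Round 2 fires (v), (vi), giving rash, order_xray.
Round 3 fires (i), (ii), (viii), giving order_pcr, observe_4h, cough.
Round 4 fires (x), giving high_risk.
Round 5 fires (iv), giving followup_48h.
Closure: {admit, age_over_65, chest_pain, cough, culture_positive, exposure_confirmed, followup_48h, high_risk, isolate, notify_public_health, observe_4h, order_pcr, order_xray, rapid_test_pos, rash} — 15 facts.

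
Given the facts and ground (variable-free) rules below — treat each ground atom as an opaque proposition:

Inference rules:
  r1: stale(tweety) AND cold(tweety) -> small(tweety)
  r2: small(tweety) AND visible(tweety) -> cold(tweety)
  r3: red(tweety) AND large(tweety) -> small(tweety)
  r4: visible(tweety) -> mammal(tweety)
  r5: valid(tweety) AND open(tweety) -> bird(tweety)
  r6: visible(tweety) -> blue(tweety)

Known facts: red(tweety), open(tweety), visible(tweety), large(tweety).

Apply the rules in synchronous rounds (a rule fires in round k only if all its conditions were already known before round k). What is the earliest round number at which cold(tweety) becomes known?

2

Round 1: r3 [red(tweety) AND large(tweety) -> small(tweety)]; r4 [visible(tweety) -> mammal(tweety)]; r6 [visible(tweety) -> blue(tweety)]. New: small(tweety), mammal(tweety), blue(tweety).
Round 2: r2 [small(tweety) AND visible(tweety) -> cold(tweety)]. New: cold(tweety).
cold(tweety) first appears in round 2.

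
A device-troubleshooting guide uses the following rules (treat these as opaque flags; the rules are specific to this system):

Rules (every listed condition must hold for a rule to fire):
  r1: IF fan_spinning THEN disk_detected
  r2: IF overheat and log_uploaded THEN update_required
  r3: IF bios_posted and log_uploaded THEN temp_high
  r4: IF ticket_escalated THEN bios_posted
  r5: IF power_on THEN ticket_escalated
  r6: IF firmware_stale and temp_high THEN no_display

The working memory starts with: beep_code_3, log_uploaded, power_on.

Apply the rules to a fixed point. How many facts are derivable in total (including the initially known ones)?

Round 1: r5 [IF power_on THEN ticket_escalated]. Adds ticket_escalated.
Round 2: r4 [IF ticket_escalated THEN bios_posted]. Adds bios_posted.
Round 3: r3 [IF bios_posted and log_uploaded THEN temp_high]. Adds temp_high.
Closure: {beep_code_3, bios_posted, log_uploaded, power_on, temp_high, ticket_escalated} — 6 facts.

6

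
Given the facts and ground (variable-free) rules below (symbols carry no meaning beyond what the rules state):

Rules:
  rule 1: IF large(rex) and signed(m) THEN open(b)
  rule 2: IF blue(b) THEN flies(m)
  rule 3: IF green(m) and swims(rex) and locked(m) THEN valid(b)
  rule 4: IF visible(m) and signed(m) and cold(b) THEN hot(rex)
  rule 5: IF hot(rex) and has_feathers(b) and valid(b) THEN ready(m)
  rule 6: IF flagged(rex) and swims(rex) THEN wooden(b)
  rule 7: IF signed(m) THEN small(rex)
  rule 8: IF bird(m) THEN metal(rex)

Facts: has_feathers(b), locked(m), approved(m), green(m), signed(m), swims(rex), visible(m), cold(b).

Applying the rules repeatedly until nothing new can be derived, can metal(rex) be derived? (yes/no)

no

Round 1 fires rule 3, rule 4, rule 7, giving valid(b), hot(rex), small(rex).
Round 2 fires rule 5, giving ready(m).
Fixed point reached. metal(rex) is concluded only by rule 8; rule 8 needs bird(m) (never derived).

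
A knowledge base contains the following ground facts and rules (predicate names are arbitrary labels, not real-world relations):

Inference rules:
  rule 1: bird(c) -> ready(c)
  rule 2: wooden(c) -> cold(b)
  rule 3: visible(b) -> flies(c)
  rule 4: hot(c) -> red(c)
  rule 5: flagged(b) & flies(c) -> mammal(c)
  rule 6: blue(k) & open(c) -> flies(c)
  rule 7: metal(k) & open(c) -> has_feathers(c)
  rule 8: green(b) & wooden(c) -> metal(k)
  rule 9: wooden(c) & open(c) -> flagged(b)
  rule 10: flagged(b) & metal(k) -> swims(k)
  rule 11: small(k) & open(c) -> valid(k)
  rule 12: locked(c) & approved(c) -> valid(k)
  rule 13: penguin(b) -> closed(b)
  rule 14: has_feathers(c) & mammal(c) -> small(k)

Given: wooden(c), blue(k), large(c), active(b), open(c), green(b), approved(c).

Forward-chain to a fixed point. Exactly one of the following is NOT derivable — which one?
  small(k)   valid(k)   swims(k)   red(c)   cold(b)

Round 1: rule 2 [wooden(c) -> cold(b)]; rule 6 [blue(k) & open(c) -> flies(c)]; rule 8 [green(b) & wooden(c) -> metal(k)]; rule 9 [wooden(c) & open(c) -> flagged(b)]. New: cold(b), flies(c), metal(k), flagged(b).
Round 2: rule 5 [flagged(b) & flies(c) -> mammal(c)]; rule 7 [metal(k) & open(c) -> has_feathers(c)]; rule 10 [flagged(b) & metal(k) -> swims(k)]. New: mammal(c), has_feathers(c), swims(k).
Round 3: rule 14 [has_feathers(c) & mammal(c) -> small(k)]. New: small(k).
Round 4: rule 11 [small(k) & open(c) -> valid(k)]. New: valid(k).
Derived: cold(b) (round 1), swims(k) (round 2), valid(k) (round 4), small(k) (round 3). red(c) never appears in any round.

red(c)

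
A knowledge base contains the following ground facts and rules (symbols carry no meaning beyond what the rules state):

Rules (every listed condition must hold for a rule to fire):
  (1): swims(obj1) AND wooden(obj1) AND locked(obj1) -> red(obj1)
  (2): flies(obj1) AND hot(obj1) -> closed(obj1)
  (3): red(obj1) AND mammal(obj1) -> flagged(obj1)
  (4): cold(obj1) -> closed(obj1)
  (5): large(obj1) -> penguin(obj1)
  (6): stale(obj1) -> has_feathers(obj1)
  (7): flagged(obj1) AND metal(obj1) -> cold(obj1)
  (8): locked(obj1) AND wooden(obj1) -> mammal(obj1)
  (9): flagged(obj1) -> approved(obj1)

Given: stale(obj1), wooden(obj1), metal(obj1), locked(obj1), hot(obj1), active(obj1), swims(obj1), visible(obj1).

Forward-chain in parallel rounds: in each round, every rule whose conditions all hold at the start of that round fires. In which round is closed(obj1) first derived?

Round 1 fires (1), (6), (8), giving red(obj1), has_feathers(obj1), mammal(obj1).
Round 2 fires (3), giving flagged(obj1).
Round 3 fires (7), (9), giving cold(obj1), approved(obj1).
Round 4 fires (4), giving closed(obj1).
closed(obj1) first appears in round 4.

4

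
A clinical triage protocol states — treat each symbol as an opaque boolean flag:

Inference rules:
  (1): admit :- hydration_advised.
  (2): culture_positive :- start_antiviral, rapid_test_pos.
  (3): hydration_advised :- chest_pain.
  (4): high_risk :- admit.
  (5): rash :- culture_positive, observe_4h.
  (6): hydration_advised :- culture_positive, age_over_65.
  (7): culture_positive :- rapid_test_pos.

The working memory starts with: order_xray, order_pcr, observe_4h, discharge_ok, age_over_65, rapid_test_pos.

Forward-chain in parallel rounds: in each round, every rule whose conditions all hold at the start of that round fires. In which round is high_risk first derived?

4

Round 1 — (7), derive culture_positive.
Round 2 — (5), (6), derive rash, hydration_advised.
Round 3 — (1), derive admit.
Round 4 — (4), derive high_risk.
high_risk first appears in round 4.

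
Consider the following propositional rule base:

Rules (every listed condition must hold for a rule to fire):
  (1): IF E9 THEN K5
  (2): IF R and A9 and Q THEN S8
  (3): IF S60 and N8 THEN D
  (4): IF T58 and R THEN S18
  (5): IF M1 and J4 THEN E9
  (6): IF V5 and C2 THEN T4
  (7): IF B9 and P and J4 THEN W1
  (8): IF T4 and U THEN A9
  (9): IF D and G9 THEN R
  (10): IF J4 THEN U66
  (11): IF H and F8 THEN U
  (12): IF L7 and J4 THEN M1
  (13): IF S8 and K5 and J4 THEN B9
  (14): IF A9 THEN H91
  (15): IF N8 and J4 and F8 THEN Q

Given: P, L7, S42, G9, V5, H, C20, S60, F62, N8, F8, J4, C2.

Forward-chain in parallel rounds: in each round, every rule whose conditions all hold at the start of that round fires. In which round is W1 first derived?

5

Round 1: (3) [IF S60 and N8 THEN D]; (6) [IF V5 and C2 THEN T4]; (10) [IF J4 THEN U66]; (11) [IF H and F8 THEN U]; (12) [IF L7 and J4 THEN M1]; (15) [IF N8 and J4 and F8 THEN Q]. Adds D, T4, U66, U, M1, Q.
Round 2: (5) [IF M1 and J4 THEN E9]; (8) [IF T4 and U THEN A9]; (9) [IF D and G9 THEN R]. Adds E9, A9, R.
Round 3: (1) [IF E9 THEN K5]; (2) [IF R and A9 and Q THEN S8]; (14) [IF A9 THEN H91]. Adds K5, S8, H91.
Round 4: (13) [IF S8 and K5 and J4 THEN B9]. Adds B9.
Round 5: (7) [IF B9 and P and J4 THEN W1]. Adds W1.
W1 first appears in round 5.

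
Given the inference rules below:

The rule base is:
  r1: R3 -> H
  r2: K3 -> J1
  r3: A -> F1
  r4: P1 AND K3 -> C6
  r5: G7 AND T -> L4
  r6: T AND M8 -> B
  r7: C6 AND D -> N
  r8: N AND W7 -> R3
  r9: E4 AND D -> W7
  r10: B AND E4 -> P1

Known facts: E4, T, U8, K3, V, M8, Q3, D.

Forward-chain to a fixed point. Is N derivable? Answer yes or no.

Round 1 — r2, r6, r9, derive J1, B, W7.
Round 2 — r10, derive P1.
Round 3 — r4, derive C6.
Round 4 — r7, derive N.
Round 5 — r8, derive R3.
Round 6 — r1, derive H.
N appears in round 4, so it is derivable.

yes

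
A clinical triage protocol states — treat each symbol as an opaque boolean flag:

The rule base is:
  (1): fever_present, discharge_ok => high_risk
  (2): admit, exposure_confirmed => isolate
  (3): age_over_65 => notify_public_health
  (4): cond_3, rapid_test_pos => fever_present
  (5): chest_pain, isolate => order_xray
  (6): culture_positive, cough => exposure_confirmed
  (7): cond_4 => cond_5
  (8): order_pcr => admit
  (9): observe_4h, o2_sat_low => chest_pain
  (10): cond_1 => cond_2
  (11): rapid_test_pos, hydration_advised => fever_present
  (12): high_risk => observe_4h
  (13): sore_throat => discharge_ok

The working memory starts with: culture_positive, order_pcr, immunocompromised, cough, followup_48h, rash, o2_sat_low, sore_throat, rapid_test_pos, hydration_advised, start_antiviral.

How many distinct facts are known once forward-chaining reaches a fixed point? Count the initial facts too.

20

[1] (6) [culture_positive, cough => exposure_confirmed]; (8) [order_pcr => admit]; (11) [rapid_test_pos, hydration_advised => fever_present]; (13) [sore_throat => discharge_ok]. ⇒ new: exposure_confirmed, admit, fever_present, discharge_ok.
[2] (1) [fever_present, discharge_ok => high_risk]; (2) [admit, exposure_confirmed => isolate]. ⇒ new: high_risk, isolate.
[3] (12) [high_risk => observe_4h]. ⇒ new: observe_4h.
[4] (9) [observe_4h, o2_sat_low => chest_pain]. ⇒ new: chest_pain.
[5] (5) [chest_pain, isolate => order_xray]. ⇒ new: order_xray.
Closure: {admit, chest_pain, cough, culture_positive, discharge_ok, exposure_confirmed, fever_present, followup_48h, high_risk, hydration_advised, immunocompromised, isolate, o2_sat_low, observe_4h, order_pcr, order_xray, rapid_test_pos, rash, sore_throat, start_antiviral} — 20 facts.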